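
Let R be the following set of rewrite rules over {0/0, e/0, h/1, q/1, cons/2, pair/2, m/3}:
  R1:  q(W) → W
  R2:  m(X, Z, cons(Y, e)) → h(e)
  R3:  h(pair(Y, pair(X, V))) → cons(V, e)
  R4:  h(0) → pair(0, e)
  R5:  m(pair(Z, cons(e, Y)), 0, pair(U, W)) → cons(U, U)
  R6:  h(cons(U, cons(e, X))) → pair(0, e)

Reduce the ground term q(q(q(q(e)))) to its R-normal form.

e

1. q(q(q(q(e))))  →  q(q(q(e)))   [R1 at ε]
2. q(q(q(e)))  →  q(q(e))   [R1 at ε]
3. q(q(e))  →  q(e)   [R1 at ε]
4. q(e)  →  e   [R1 at ε]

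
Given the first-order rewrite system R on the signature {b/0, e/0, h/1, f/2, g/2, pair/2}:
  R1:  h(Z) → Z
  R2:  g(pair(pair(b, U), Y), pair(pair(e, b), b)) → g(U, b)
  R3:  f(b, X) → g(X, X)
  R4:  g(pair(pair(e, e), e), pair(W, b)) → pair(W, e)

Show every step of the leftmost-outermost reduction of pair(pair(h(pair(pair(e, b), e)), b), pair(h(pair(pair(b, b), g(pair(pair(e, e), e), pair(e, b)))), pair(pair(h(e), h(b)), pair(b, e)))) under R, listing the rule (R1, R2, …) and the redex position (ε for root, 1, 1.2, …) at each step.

1. pair(pair(h(pair(pair(e, b), e)), b), pair(h(pair(pair(b, b), g(pair(pair(e, e), e), pair(e, b)))), pair(pair(h(e), h(b)), pair(b, e))))  →  pair(pair(pair(pair(e, b), e), b), pair(h(pair(pair(b, b), g(pair(pair(e, e), e), pair(e, b)))), pair(pair(h(e), h(b)), pair(b, e))))   [R1 at 1.1]
2. pair(pair(pair(pair(e, b), e), b), pair(h(pair(pair(b, b), g(pair(pair(e, e), e), pair(e, b)))), pair(pair(h(e), h(b)), pair(b, e))))  →  pair(pair(pair(pair(e, b), e), b), pair(pair(pair(b, b), g(pair(pair(e, e), e), pair(e, b))), pair(pair(h(e), h(b)), pair(b, e))))   [R1 at 2.1]
3. pair(pair(pair(pair(e, b), e), b), pair(pair(pair(b, b), g(pair(pair(e, e), e), pair(e, b))), pair(pair(h(e), h(b)), pair(b, e))))  →  pair(pair(pair(pair(e, b), e), b), pair(pair(pair(b, b), pair(e, e)), pair(pair(h(e), h(b)), pair(b, e))))   [R4 at 2.1.2]
4. pair(pair(pair(pair(e, b), e), b), pair(pair(pair(b, b), pair(e, e)), pair(pair(h(e), h(b)), pair(b, e))))  →  pair(pair(pair(pair(e, b), e), b), pair(pair(pair(b, b), pair(e, e)), pair(pair(e, h(b)), pair(b, e))))   [R1 at 2.2.1.1]
5. pair(pair(pair(pair(e, b), e), b), pair(pair(pair(b, b), pair(e, e)), pair(pair(e, h(b)), pair(b, e))))  →  pair(pair(pair(pair(e, b), e), b), pair(pair(pair(b, b), pair(e, e)), pair(pair(e, b), pair(b, e))))   [R1 at 2.2.1.2]

pair(pair(pair(pair(e, b), e), b), pair(pair(pair(b, b), pair(e, e)), pair(pair(e, b), pair(b, e))))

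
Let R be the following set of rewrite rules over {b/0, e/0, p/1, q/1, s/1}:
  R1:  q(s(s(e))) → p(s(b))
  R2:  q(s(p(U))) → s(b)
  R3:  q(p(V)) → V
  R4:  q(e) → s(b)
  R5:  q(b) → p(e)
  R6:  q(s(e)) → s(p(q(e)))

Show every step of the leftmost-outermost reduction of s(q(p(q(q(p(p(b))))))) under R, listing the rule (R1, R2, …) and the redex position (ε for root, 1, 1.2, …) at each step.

s(b)

1. s(q(p(q(q(p(p(b)))))))  →  s(q(q(p(p(b)))))   [R3 at 1]
2. s(q(q(p(p(b)))))  →  s(q(p(b)))   [R3 at 1.1]
3. s(q(p(b)))  →  s(b)   [R3 at 1]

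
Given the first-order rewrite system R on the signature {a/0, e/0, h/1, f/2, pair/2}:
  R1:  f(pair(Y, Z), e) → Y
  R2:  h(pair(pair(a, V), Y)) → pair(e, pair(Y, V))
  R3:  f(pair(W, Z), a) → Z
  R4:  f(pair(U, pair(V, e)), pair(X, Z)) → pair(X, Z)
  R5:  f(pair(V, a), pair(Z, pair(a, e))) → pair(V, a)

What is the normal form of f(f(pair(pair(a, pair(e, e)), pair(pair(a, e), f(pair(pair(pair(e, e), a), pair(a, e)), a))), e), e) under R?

1. f(f(pair(pair(a, pair(e, e)), pair(pair(a, e), f(pair(pair(pair(e, e), a), pair(a, e)), a))), e), e)  →  f(pair(a, pair(e, e)), e)   [R1 at 1]
2. f(pair(a, pair(e, e)), e)  →  a   [R1 at ε]

a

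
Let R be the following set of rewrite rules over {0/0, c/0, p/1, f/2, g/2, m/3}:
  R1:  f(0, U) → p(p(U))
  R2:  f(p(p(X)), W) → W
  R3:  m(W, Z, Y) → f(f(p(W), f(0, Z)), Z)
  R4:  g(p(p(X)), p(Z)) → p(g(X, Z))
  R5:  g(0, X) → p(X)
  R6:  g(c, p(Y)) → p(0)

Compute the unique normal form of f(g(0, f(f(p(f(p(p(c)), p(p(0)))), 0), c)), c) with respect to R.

1. f(g(0, f(f(p(f(p(p(c)), p(p(0)))), 0), c)), c)  →  f(p(f(f(p(f(p(p(c)), p(p(0)))), 0), c)), c)   [R5 at 1]
2. f(p(f(f(p(f(p(p(c)), p(p(0)))), 0), c)), c)  →  f(p(f(f(p(p(p(0))), 0), c)), c)   [R2 at 1.1.1.1.1]
3. f(p(f(f(p(p(p(0))), 0), c)), c)  →  f(p(f(0, c)), c)   [R2 at 1.1.1]
4. f(p(f(0, c)), c)  →  f(p(p(p(c))), c)   [R1 at 1.1]
5. f(p(p(p(c))), c)  →  c   [R2 at ε]

c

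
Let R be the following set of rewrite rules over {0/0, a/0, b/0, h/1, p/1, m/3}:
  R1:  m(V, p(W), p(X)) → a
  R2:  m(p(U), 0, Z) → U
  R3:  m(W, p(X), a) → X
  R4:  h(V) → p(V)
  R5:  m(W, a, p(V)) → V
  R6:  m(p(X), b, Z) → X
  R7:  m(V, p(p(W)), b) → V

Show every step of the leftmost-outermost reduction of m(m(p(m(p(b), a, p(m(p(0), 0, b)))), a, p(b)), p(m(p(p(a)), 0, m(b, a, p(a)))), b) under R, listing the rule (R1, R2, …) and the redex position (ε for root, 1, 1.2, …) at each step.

1. m(m(p(m(p(b), a, p(m(p(0), 0, b)))), a, p(b)), p(m(p(p(a)), 0, m(b, a, p(a)))), b)  →  m(b, p(m(p(p(a)), 0, m(b, a, p(a)))), b)   [R5 at 1]
2. m(b, p(m(p(p(a)), 0, m(b, a, p(a)))), b)  →  m(b, p(p(a)), b)   [R2 at 2.1]
3. m(b, p(p(a)), b)  →  b   [R7 at ε]

b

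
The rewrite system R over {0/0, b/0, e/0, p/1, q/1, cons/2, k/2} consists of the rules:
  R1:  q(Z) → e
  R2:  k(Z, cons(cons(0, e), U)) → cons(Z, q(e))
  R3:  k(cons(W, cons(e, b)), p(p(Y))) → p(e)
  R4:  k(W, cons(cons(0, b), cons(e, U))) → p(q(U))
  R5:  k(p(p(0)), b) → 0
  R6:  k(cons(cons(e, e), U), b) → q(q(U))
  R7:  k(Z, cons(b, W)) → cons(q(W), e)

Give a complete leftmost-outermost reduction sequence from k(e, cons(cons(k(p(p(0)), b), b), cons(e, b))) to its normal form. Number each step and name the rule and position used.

p(e)

1. k(e, cons(cons(k(p(p(0)), b), b), cons(e, b)))  →  k(e, cons(cons(0, b), cons(e, b)))   [R5 at 2.1.1]
2. k(e, cons(cons(0, b), cons(e, b)))  →  p(q(b))   [R4 at ε]
3. p(q(b))  →  p(e)   [R1 at 1]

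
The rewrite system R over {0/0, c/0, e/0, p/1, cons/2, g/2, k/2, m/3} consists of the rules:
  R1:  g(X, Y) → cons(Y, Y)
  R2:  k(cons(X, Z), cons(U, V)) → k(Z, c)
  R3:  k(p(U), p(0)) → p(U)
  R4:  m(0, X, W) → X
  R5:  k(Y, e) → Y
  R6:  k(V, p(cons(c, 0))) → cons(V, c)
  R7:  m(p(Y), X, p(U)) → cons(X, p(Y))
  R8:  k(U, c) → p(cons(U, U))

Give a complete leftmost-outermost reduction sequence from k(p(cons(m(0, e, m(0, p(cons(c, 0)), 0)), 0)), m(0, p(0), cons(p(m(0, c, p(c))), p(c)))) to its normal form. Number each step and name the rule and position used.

p(cons(e, 0))

1. k(p(cons(m(0, e, m(0, p(cons(c, 0)), 0)), 0)), m(0, p(0), cons(p(m(0, c, p(c))), p(c))))  →  k(p(cons(e, 0)), m(0, p(0), cons(p(m(0, c, p(c))), p(c))))   [R4 at 1.1.1]
2. k(p(cons(e, 0)), m(0, p(0), cons(p(m(0, c, p(c))), p(c))))  →  k(p(cons(e, 0)), p(0))   [R4 at 2]
3. k(p(cons(e, 0)), p(0))  →  p(cons(e, 0))   [R3 at ε]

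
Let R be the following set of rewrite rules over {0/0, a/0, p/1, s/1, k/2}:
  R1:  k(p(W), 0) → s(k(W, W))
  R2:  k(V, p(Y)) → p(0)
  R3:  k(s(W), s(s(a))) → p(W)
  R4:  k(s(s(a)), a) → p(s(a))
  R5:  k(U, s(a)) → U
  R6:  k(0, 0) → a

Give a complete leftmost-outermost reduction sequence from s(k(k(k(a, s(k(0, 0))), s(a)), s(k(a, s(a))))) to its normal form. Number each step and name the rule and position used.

s(a)

1. s(k(k(k(a, s(k(0, 0))), s(a)), s(k(a, s(a)))))  →  s(k(k(a, s(k(0, 0))), s(k(a, s(a)))))   [R5 at 1.1]
2. s(k(k(a, s(k(0, 0))), s(k(a, s(a)))))  →  s(k(k(a, s(a)), s(k(a, s(a)))))   [R6 at 1.1.2.1]
3. s(k(k(a, s(a)), s(k(a, s(a)))))  →  s(k(a, s(k(a, s(a)))))   [R5 at 1.1]
4. s(k(a, s(k(a, s(a)))))  →  s(k(a, s(a)))   [R5 at 1.2.1]
5. s(k(a, s(a)))  →  s(a)   [R5 at 1]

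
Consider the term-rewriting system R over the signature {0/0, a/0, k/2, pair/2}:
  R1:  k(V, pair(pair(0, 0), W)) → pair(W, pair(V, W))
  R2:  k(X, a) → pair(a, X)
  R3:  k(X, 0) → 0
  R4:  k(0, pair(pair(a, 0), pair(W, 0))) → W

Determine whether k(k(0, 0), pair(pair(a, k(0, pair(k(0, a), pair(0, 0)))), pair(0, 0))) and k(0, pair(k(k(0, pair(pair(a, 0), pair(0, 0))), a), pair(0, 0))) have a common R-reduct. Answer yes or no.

yes — NF(t₁) = 0, NF(t₂) = 0

Reduce t₁ = k(k(0, 0), pair(pair(a, k(0, pair(k(0, a), pair(0, 0)))), pair(0, 0))):
1. k(k(0, 0), pair(pair(a, k(0, pair(k(0, a), pair(0, 0)))), pair(0, 0)))  →  k(0, pair(pair(a, k(0, pair(k(0, a), pair(0, 0)))), pair(0, 0)))   [R3 at 1]
2. k(0, pair(pair(a, k(0, pair(k(0, a), pair(0, 0)))), pair(0, 0)))  →  k(0, pair(pair(a, k(0, pair(pair(a, 0), pair(0, 0)))), pair(0, 0)))   [R2 at 2.1.2.2.1]
3. k(0, pair(pair(a, k(0, pair(pair(a, 0), pair(0, 0)))), pair(0, 0)))  →  k(0, pair(pair(a, 0), pair(0, 0)))   [R4 at 2.1.2]
4. k(0, pair(pair(a, 0), pair(0, 0)))  →  0   [R4 at ε]

Reduce t₂ = k(0, pair(k(k(0, pair(pair(a, 0), pair(0, 0))), a), pair(0, 0))):
1. k(0, pair(k(k(0, pair(pair(a, 0), pair(0, 0))), a), pair(0, 0)))  →  k(0, pair(pair(a, k(0, pair(pair(a, 0), pair(0, 0)))), pair(0, 0)))   [R2 at 2.1]
2. k(0, pair(pair(a, k(0, pair(pair(a, 0), pair(0, 0)))), pair(0, 0)))  →  k(0, pair(pair(a, 0), pair(0, 0)))   [R4 at 2.1.2]
3. k(0, pair(pair(a, 0), pair(0, 0)))  →  0   [R4 at ε]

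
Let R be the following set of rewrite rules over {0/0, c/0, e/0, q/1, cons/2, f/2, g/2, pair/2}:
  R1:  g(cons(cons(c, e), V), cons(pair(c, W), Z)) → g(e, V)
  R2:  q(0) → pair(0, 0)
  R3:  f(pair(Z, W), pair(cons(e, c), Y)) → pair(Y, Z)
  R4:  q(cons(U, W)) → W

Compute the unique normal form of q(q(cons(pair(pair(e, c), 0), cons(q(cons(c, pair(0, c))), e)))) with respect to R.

e

1. q(q(cons(pair(pair(e, c), 0), cons(q(cons(c, pair(0, c))), e))))  →  q(cons(q(cons(c, pair(0, c))), e))   [R4 at 1]
2. q(cons(q(cons(c, pair(0, c))), e))  →  e   [R4 at ε]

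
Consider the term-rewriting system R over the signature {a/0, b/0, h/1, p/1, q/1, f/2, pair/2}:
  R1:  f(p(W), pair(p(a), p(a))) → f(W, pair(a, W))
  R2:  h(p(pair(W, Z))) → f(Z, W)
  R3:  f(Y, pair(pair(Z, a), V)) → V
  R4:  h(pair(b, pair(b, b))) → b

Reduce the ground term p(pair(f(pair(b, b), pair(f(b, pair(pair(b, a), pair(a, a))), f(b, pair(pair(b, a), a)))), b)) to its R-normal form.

p(pair(a, b))

1. p(pair(f(pair(b, b), pair(f(b, pair(pair(b, a), pair(a, a))), f(b, pair(pair(b, a), a)))), b))  →  p(pair(f(pair(b, b), pair(pair(a, a), f(b, pair(pair(b, a), a)))), b))   [R3 at 1.1.2.1]
2. p(pair(f(pair(b, b), pair(pair(a, a), f(b, pair(pair(b, a), a)))), b))  →  p(pair(f(b, pair(pair(b, a), a)), b))   [R3 at 1.1]
3. p(pair(f(b, pair(pair(b, a), a)), b))  →  p(pair(a, b))   [R3 at 1.1]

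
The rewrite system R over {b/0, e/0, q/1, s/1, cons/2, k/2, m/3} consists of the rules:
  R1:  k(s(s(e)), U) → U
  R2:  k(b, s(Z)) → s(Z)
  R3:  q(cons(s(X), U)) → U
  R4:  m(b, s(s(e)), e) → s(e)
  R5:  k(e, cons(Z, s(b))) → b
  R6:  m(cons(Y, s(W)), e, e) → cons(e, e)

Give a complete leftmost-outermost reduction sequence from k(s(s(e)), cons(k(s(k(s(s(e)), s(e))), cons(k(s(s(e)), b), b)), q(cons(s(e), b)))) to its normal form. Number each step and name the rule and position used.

1. k(s(s(e)), cons(k(s(k(s(s(e)), s(e))), cons(k(s(s(e)), b), b)), q(cons(s(e), b))))  →  cons(k(s(k(s(s(e)), s(e))), cons(k(s(s(e)), b), b)), q(cons(s(e), b)))   [R1 at ε]
2. cons(k(s(k(s(s(e)), s(e))), cons(k(s(s(e)), b), b)), q(cons(s(e), b)))  →  cons(k(s(s(e)), cons(k(s(s(e)), b), b)), q(cons(s(e), b)))   [R1 at 1.1.1]
3. cons(k(s(s(e)), cons(k(s(s(e)), b), b)), q(cons(s(e), b)))  →  cons(cons(k(s(s(e)), b), b), q(cons(s(e), b)))   [R1 at 1]
4. cons(cons(k(s(s(e)), b), b), q(cons(s(e), b)))  →  cons(cons(b, b), q(cons(s(e), b)))   [R1 at 1.1]
5. cons(cons(b, b), q(cons(s(e), b)))  →  cons(cons(b, b), b)   [R3 at 2]

cons(cons(b, b), b)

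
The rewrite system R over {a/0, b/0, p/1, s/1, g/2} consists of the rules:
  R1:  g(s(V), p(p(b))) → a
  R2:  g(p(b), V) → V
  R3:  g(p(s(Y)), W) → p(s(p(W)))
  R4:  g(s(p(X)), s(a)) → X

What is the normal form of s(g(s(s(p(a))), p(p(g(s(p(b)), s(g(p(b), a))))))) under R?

s(a)

1. s(g(s(s(p(a))), p(p(g(s(p(b)), s(g(p(b), a)))))))  →  s(g(s(s(p(a))), p(p(g(s(p(b)), s(a))))))   [R2 at 1.2.1.1.2.1]
2. s(g(s(s(p(a))), p(p(g(s(p(b)), s(a))))))  →  s(g(s(s(p(a))), p(p(b))))   [R4 at 1.2.1.1]
3. s(g(s(s(p(a))), p(p(b))))  →  s(a)   [R1 at 1]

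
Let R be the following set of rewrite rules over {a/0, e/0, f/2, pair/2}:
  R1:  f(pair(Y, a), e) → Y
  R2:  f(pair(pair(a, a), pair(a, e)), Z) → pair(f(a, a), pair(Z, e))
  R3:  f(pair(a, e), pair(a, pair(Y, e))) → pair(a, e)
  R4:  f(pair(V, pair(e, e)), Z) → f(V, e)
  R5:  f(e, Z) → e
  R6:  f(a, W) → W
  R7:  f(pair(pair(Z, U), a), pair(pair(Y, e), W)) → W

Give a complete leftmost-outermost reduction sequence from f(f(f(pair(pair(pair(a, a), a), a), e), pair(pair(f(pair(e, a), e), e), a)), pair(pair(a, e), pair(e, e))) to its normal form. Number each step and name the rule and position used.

1. f(f(f(pair(pair(pair(a, a), a), a), e), pair(pair(f(pair(e, a), e), e), a)), pair(pair(a, e), pair(e, e)))  →  f(f(pair(pair(a, a), a), pair(pair(f(pair(e, a), e), e), a)), pair(pair(a, e), pair(e, e)))   [R1 at 1.1]
2. f(f(pair(pair(a, a), a), pair(pair(f(pair(e, a), e), e), a)), pair(pair(a, e), pair(e, e)))  →  f(a, pair(pair(a, e), pair(e, e)))   [R7 at 1]
3. f(a, pair(pair(a, e), pair(e, e)))  →  pair(pair(a, e), pair(e, e))   [R6 at ε]

pair(pair(a, e), pair(e, e))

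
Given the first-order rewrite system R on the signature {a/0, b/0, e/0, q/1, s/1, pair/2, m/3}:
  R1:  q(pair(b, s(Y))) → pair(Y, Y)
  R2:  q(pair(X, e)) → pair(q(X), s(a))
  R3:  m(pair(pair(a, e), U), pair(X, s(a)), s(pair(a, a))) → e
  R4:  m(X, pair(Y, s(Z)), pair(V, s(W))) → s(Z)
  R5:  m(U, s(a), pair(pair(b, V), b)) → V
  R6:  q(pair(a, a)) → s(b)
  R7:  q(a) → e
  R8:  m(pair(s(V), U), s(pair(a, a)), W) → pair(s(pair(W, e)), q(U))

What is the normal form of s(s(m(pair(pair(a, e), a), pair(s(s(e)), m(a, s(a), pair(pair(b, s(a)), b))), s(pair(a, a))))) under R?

1. s(s(m(pair(pair(a, e), a), pair(s(s(e)), m(a, s(a), pair(pair(b, s(a)), b))), s(pair(a, a)))))  →  s(s(m(pair(pair(a, e), a), pair(s(s(e)), s(a)), s(pair(a, a)))))   [R5 at 1.1.2.2]
2. s(s(m(pair(pair(a, e), a), pair(s(s(e)), s(a)), s(pair(a, a)))))  →  s(s(e))   [R3 at 1.1]

s(s(e))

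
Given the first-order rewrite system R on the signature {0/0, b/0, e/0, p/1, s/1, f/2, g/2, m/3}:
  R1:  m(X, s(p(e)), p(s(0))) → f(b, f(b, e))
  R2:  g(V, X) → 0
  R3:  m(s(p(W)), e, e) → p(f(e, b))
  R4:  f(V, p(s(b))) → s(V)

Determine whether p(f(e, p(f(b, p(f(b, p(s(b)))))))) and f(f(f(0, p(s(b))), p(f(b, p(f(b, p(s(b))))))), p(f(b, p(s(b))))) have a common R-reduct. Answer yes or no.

Reduce t₁ = p(f(e, p(f(b, p(f(b, p(s(b)))))))):
1. p(f(e, p(f(b, p(f(b, p(s(b))))))))  →  p(f(e, p(f(b, p(s(b))))))   [R4 at 1.2.1.2.1]
2. p(f(e, p(f(b, p(s(b))))))  →  p(f(e, p(s(b))))   [R4 at 1.2.1]
3. p(f(e, p(s(b))))  →  p(s(e))   [R4 at 1]

Reduce t₂ = f(f(f(0, p(s(b))), p(f(b, p(f(b, p(s(b))))))), p(f(b, p(s(b))))):
1. f(f(f(0, p(s(b))), p(f(b, p(f(b, p(s(b))))))), p(f(b, p(s(b)))))  →  f(f(s(0), p(f(b, p(f(b, p(s(b))))))), p(f(b, p(s(b)))))   [R4 at 1.1]
2. f(f(s(0), p(f(b, p(f(b, p(s(b))))))), p(f(b, p(s(b)))))  →  f(f(s(0), p(f(b, p(s(b))))), p(f(b, p(s(b)))))   [R4 at 1.2.1.2.1]
3. f(f(s(0), p(f(b, p(s(b))))), p(f(b, p(s(b)))))  →  f(f(s(0), p(s(b))), p(f(b, p(s(b)))))   [R4 at 1.2.1]
4. f(f(s(0), p(s(b))), p(f(b, p(s(b)))))  →  f(s(s(0)), p(f(b, p(s(b)))))   [R4 at 1]
5. f(s(s(0)), p(f(b, p(s(b)))))  →  f(s(s(0)), p(s(b)))   [R4 at 2.1]
6. f(s(s(0)), p(s(b)))  →  s(s(s(0)))   [R4 at ε]

no — NF(t₁) = p(s(e)), NF(t₂) = s(s(s(0)))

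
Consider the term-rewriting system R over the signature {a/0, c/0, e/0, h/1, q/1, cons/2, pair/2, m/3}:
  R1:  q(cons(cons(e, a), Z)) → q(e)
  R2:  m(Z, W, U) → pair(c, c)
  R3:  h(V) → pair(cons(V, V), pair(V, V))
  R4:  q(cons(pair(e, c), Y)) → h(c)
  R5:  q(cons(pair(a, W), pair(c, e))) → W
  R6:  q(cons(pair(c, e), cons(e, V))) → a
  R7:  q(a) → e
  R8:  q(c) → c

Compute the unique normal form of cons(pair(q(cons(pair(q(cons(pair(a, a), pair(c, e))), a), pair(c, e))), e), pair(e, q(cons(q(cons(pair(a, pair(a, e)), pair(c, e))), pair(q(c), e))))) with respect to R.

1. cons(pair(q(cons(pair(q(cons(pair(a, a), pair(c, e))), a), pair(c, e))), e), pair(e, q(cons(q(cons(pair(a, pair(a, e)), pair(c, e))), pair(q(c), e)))))  →  cons(pair(q(cons(pair(a, a), pair(c, e))), e), pair(e, q(cons(q(cons(pair(a, pair(a, e)), pair(c, e))), pair(q(c), e)))))   [R5 at 1.1.1.1.1]
2. cons(pair(q(cons(pair(a, a), pair(c, e))), e), pair(e, q(cons(q(cons(pair(a, pair(a, e)), pair(c, e))), pair(q(c), e)))))  →  cons(pair(a, e), pair(e, q(cons(q(cons(pair(a, pair(a, e)), pair(c, e))), pair(q(c), e)))))   [R5 at 1.1]
3. cons(pair(a, e), pair(e, q(cons(q(cons(pair(a, pair(a, e)), pair(c, e))), pair(q(c), e)))))  →  cons(pair(a, e), pair(e, q(cons(pair(a, e), pair(q(c), e)))))   [R5 at 2.2.1.1]
4. cons(pair(a, e), pair(e, q(cons(pair(a, e), pair(q(c), e)))))  →  cons(pair(a, e), pair(e, q(cons(pair(a, e), pair(c, e)))))   [R8 at 2.2.1.2.1]
5. cons(pair(a, e), pair(e, q(cons(pair(a, e), pair(c, e)))))  →  cons(pair(a, e), pair(e, e))   [R5 at 2.2]

cons(pair(a, e), pair(e, e))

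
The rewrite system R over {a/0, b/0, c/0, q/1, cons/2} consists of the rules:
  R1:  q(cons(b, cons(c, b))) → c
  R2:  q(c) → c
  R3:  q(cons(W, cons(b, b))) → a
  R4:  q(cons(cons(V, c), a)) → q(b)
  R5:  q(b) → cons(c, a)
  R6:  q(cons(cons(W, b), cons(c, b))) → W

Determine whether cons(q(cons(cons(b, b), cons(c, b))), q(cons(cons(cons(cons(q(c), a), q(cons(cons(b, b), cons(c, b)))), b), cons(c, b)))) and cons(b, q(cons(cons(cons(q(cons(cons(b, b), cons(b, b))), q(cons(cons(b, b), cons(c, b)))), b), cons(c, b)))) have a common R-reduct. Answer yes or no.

Reduce t₁ = cons(q(cons(cons(b, b), cons(c, b))), q(cons(cons(cons(cons(q(c), a), q(cons(cons(b, b), cons(c, b)))), b), cons(c, b)))):
1. cons(q(cons(cons(b, b), cons(c, b))), q(cons(cons(cons(cons(q(c), a), q(cons(cons(b, b), cons(c, b)))), b), cons(c, b))))  →  cons(b, q(cons(cons(cons(cons(q(c), a), q(cons(cons(b, b), cons(c, b)))), b), cons(c, b))))   [R6 at 1]
2. cons(b, q(cons(cons(cons(cons(q(c), a), q(cons(cons(b, b), cons(c, b)))), b), cons(c, b))))  →  cons(b, cons(cons(q(c), a), q(cons(cons(b, b), cons(c, b)))))   [R6 at 2]
3. cons(b, cons(cons(q(c), a), q(cons(cons(b, b), cons(c, b)))))  →  cons(b, cons(cons(c, a), q(cons(cons(b, b), cons(c, b)))))   [R2 at 2.1.1]
4. cons(b, cons(cons(c, a), q(cons(cons(b, b), cons(c, b)))))  →  cons(b, cons(cons(c, a), b))   [R6 at 2.2]

Reduce t₂ = cons(b, q(cons(cons(cons(q(cons(cons(b, b), cons(b, b))), q(cons(cons(b, b), cons(c, b)))), b), cons(c, b)))):
1. cons(b, q(cons(cons(cons(q(cons(cons(b, b), cons(b, b))), q(cons(cons(b, b), cons(c, b)))), b), cons(c, b))))  →  cons(b, cons(q(cons(cons(b, b), cons(b, b))), q(cons(cons(b, b), cons(c, b)))))   [R6 at 2]
2. cons(b, cons(q(cons(cons(b, b), cons(b, b))), q(cons(cons(b, b), cons(c, b)))))  →  cons(b, cons(a, q(cons(cons(b, b), cons(c, b)))))   [R3 at 2.1]
3. cons(b, cons(a, q(cons(cons(b, b), cons(c, b)))))  →  cons(b, cons(a, b))   [R6 at 2.2]

no — NF(t₁) = cons(b, cons(cons(c, a), b)), NF(t₂) = cons(b, cons(a, b))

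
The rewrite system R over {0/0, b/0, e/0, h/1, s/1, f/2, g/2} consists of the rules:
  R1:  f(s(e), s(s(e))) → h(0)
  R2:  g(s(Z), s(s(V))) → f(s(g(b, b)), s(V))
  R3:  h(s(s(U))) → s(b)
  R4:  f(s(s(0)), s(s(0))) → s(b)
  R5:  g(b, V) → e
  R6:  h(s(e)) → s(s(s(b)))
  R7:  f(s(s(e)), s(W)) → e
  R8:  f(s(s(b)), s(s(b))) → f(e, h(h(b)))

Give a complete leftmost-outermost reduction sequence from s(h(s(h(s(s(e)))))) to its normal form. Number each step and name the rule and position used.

s(s(b))

1. s(h(s(h(s(s(e))))))  →  s(h(s(s(b))))   [R3 at 1.1.1]
2. s(h(s(s(b))))  →  s(s(b))   [R3 at 1]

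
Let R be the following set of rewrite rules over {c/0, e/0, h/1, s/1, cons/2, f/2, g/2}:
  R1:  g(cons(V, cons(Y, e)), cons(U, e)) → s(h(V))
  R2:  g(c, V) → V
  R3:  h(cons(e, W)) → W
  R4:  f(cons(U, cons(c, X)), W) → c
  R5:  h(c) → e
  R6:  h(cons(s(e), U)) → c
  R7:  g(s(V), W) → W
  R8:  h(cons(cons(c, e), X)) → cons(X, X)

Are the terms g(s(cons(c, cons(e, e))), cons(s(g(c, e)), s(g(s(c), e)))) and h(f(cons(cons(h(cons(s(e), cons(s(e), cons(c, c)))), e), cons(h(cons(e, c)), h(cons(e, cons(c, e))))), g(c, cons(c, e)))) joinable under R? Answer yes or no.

Reduce t₁ = g(s(cons(c, cons(e, e))), cons(s(g(c, e)), s(g(s(c), e)))):
1. g(s(cons(c, cons(e, e))), cons(s(g(c, e)), s(g(s(c), e))))  →  cons(s(g(c, e)), s(g(s(c), e)))   [R7 at ε]
2. cons(s(g(c, e)), s(g(s(c), e)))  →  cons(s(e), s(g(s(c), e)))   [R2 at 1.1]
3. cons(s(e), s(g(s(c), e)))  →  cons(s(e), s(e))   [R7 at 2.1]

Reduce t₂ = h(f(cons(cons(h(cons(s(e), cons(s(e), cons(c, c)))), e), cons(h(cons(e, c)), h(cons(e, cons(c, e))))), g(c, cons(c, e)))):
1. h(f(cons(cons(h(cons(s(e), cons(s(e), cons(c, c)))), e), cons(h(cons(e, c)), h(cons(e, cons(c, e))))), g(c, cons(c, e))))  →  h(f(cons(cons(c, e), cons(h(cons(e, c)), h(cons(e, cons(c, e))))), g(c, cons(c, e))))   [R6 at 1.1.1.1]
2. h(f(cons(cons(c, e), cons(h(cons(e, c)), h(cons(e, cons(c, e))))), g(c, cons(c, e))))  →  h(f(cons(cons(c, e), cons(c, h(cons(e, cons(c, e))))), g(c, cons(c, e))))   [R3 at 1.1.2.1]
3. h(f(cons(cons(c, e), cons(c, h(cons(e, cons(c, e))))), g(c, cons(c, e))))  →  h(c)   [R4 at 1]
4. h(c)  →  e   [R5 at ε]

no — NF(t₁) = cons(s(e), s(e)), NF(t₂) = e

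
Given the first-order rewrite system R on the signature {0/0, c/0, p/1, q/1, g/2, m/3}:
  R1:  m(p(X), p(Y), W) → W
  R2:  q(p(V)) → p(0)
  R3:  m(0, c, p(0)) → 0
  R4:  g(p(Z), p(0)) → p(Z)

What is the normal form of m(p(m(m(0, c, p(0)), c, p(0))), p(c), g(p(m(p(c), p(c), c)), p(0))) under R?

1. m(p(m(m(0, c, p(0)), c, p(0))), p(c), g(p(m(p(c), p(c), c)), p(0)))  →  g(p(m(p(c), p(c), c)), p(0))   [R1 at ε]
2. g(p(m(p(c), p(c), c)), p(0))  →  p(m(p(c), p(c), c))   [R4 at ε]
3. p(m(p(c), p(c), c))  →  p(c)   [R1 at 1]

p(c)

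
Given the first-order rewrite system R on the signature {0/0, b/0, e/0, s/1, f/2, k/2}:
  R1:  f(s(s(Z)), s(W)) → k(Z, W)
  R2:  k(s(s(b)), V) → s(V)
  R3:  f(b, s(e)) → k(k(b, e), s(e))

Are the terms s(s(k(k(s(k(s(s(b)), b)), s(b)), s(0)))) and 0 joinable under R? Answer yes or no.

Reduce t₁ = s(s(k(k(s(k(s(s(b)), b)), s(b)), s(0)))):
1. s(s(k(k(s(k(s(s(b)), b)), s(b)), s(0))))  →  s(s(k(k(s(s(b)), s(b)), s(0))))   [R2 at 1.1.1.1.1]
2. s(s(k(k(s(s(b)), s(b)), s(0))))  →  s(s(k(s(s(b)), s(0))))   [R2 at 1.1.1]
3. s(s(k(s(s(b)), s(0))))  →  s(s(s(s(0))))   [R2 at 1.1]

Reduce t₂ = 0:

no — NF(t₁) = s(s(s(s(0)))), NF(t₂) = 0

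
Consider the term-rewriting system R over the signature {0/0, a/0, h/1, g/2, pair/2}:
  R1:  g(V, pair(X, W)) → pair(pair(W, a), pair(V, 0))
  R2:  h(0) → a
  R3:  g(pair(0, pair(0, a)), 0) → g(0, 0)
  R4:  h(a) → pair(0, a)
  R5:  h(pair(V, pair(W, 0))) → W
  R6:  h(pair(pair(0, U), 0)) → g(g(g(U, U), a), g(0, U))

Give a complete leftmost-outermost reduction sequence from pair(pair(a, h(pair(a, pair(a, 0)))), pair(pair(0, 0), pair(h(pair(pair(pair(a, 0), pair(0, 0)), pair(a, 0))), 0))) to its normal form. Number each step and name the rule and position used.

pair(pair(a, a), pair(pair(0, 0), pair(a, 0)))

1. pair(pair(a, h(pair(a, pair(a, 0)))), pair(pair(0, 0), pair(h(pair(pair(pair(a, 0), pair(0, 0)), pair(a, 0))), 0)))  →  pair(pair(a, a), pair(pair(0, 0), pair(h(pair(pair(pair(a, 0), pair(0, 0)), pair(a, 0))), 0)))   [R5 at 1.2]
2. pair(pair(a, a), pair(pair(0, 0), pair(h(pair(pair(pair(a, 0), pair(0, 0)), pair(a, 0))), 0)))  →  pair(pair(a, a), pair(pair(0, 0), pair(a, 0)))   [R5 at 2.2.1]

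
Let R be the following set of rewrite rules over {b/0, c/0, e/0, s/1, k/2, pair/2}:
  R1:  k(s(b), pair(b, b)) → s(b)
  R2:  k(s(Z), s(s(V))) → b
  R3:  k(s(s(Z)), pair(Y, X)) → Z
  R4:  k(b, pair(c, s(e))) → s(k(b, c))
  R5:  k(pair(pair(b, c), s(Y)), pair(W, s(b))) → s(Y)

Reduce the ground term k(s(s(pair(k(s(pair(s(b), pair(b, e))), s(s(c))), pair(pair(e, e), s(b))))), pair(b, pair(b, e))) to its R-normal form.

1. k(s(s(pair(k(s(pair(s(b), pair(b, e))), s(s(c))), pair(pair(e, e), s(b))))), pair(b, pair(b, e)))  →  pair(k(s(pair(s(b), pair(b, e))), s(s(c))), pair(pair(e, e), s(b)))   [R3 at ε]
2. pair(k(s(pair(s(b), pair(b, e))), s(s(c))), pair(pair(e, e), s(b)))  →  pair(b, pair(pair(e, e), s(b)))   [R2 at 1]

pair(b, pair(pair(e, e), s(b)))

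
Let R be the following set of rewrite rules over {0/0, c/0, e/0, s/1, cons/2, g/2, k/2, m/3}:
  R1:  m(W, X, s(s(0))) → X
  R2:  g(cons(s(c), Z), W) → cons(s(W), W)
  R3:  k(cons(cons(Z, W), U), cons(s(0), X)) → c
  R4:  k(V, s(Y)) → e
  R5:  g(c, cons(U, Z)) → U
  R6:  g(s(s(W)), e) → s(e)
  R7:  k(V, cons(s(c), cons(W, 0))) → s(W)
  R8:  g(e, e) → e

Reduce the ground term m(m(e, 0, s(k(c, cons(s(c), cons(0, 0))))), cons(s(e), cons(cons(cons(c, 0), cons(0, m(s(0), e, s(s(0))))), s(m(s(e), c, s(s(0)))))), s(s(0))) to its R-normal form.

1. m(m(e, 0, s(k(c, cons(s(c), cons(0, 0))))), cons(s(e), cons(cons(cons(c, 0), cons(0, m(s(0), e, s(s(0))))), s(m(s(e), c, s(s(0)))))), s(s(0)))  →  cons(s(e), cons(cons(cons(c, 0), cons(0, m(s(0), e, s(s(0))))), s(m(s(e), c, s(s(0))))))   [R1 at ε]
2. cons(s(e), cons(cons(cons(c, 0), cons(0, m(s(0), e, s(s(0))))), s(m(s(e), c, s(s(0))))))  →  cons(s(e), cons(cons(cons(c, 0), cons(0, e)), s(m(s(e), c, s(s(0))))))   [R1 at 2.1.2.2]
3. cons(s(e), cons(cons(cons(c, 0), cons(0, e)), s(m(s(e), c, s(s(0))))))  →  cons(s(e), cons(cons(cons(c, 0), cons(0, e)), s(c)))   [R1 at 2.2.1]

cons(s(e), cons(cons(cons(c, 0), cons(0, e)), s(c)))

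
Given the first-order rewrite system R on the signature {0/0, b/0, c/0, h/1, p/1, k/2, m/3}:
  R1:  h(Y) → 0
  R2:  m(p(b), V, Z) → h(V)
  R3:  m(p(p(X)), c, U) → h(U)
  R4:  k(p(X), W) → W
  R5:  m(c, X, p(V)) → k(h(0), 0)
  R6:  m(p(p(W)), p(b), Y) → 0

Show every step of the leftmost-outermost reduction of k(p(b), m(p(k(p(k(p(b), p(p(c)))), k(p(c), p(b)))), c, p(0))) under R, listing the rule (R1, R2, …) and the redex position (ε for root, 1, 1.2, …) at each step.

0

1. k(p(b), m(p(k(p(k(p(b), p(p(c)))), k(p(c), p(b)))), c, p(0)))  →  m(p(k(p(k(p(b), p(p(c)))), k(p(c), p(b)))), c, p(0))   [R4 at ε]
2. m(p(k(p(k(p(b), p(p(c)))), k(p(c), p(b)))), c, p(0))  →  m(p(k(p(c), p(b))), c, p(0))   [R4 at 1.1]
3. m(p(k(p(c), p(b))), c, p(0))  →  m(p(p(b)), c, p(0))   [R4 at 1.1]
4. m(p(p(b)), c, p(0))  →  h(p(0))   [R3 at ε]
5. h(p(0))  →  0   [R1 at ε]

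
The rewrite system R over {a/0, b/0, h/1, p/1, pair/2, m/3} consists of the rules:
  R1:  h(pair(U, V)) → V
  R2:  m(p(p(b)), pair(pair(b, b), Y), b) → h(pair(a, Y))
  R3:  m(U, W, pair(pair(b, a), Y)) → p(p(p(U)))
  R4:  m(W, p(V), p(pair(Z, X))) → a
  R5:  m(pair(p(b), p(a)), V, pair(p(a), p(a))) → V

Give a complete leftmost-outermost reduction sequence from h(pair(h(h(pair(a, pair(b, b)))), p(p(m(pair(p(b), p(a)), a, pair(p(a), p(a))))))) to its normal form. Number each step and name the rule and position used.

1. h(pair(h(h(pair(a, pair(b, b)))), p(p(m(pair(p(b), p(a)), a, pair(p(a), p(a)))))))  →  p(p(m(pair(p(b), p(a)), a, pair(p(a), p(a)))))   [R1 at ε]
2. p(p(m(pair(p(b), p(a)), a, pair(p(a), p(a)))))  →  p(p(a))   [R5 at 1.1]

p(p(a))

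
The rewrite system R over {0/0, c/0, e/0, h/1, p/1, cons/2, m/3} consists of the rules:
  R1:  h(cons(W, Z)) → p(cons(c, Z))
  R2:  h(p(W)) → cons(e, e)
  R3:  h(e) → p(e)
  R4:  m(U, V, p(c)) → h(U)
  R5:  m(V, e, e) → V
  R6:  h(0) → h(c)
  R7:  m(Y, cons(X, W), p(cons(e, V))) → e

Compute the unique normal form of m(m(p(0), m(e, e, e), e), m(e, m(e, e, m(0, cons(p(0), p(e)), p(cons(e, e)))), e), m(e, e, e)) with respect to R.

p(0)

1. m(m(p(0), m(e, e, e), e), m(e, m(e, e, m(0, cons(p(0), p(e)), p(cons(e, e)))), e), m(e, e, e))  →  m(m(p(0), e, e), m(e, m(e, e, m(0, cons(p(0), p(e)), p(cons(e, e)))), e), m(e, e, e))   [R5 at 1.2]
2. m(m(p(0), e, e), m(e, m(e, e, m(0, cons(p(0), p(e)), p(cons(e, e)))), e), m(e, e, e))  →  m(p(0), m(e, m(e, e, m(0, cons(p(0), p(e)), p(cons(e, e)))), e), m(e, e, e))   [R5 at 1]
3. m(p(0), m(e, m(e, e, m(0, cons(p(0), p(e)), p(cons(e, e)))), e), m(e, e, e))  →  m(p(0), m(e, m(e, e, e), e), m(e, e, e))   [R7 at 2.2.3]
4. m(p(0), m(e, m(e, e, e), e), m(e, e, e))  →  m(p(0), m(e, e, e), m(e, e, e))   [R5 at 2.2]
5. m(p(0), m(e, e, e), m(e, e, e))  →  m(p(0), e, m(e, e, e))   [R5 at 2]
6. m(p(0), e, m(e, e, e))  →  m(p(0), e, e)   [R5 at 3]
7. m(p(0), e, e)  →  p(0)   [R5 at ε]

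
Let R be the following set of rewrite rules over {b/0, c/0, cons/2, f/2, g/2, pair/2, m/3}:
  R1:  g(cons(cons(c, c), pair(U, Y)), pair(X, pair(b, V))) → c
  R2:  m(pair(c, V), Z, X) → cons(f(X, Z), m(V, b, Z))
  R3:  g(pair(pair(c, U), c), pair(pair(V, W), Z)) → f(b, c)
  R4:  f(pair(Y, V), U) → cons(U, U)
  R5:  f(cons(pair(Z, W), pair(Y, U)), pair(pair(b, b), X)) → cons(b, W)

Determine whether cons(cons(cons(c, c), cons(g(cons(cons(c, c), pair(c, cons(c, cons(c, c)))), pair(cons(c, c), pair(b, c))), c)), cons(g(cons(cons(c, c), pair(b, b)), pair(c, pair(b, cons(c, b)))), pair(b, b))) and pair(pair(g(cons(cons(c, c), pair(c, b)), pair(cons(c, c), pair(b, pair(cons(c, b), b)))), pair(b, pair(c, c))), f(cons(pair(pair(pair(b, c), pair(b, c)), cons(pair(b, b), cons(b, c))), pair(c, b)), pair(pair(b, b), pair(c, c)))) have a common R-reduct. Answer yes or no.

Reduce t₁ = cons(cons(cons(c, c), cons(g(cons(cons(c, c), pair(c, cons(c, cons(c, c)))), pair(cons(c, c), pair(b, c))), c)), cons(g(cons(cons(c, c), pair(b, b)), pair(c, pair(b, cons(c, b)))), pair(b, b))):
1. cons(cons(cons(c, c), cons(g(cons(cons(c, c), pair(c, cons(c, cons(c, c)))), pair(cons(c, c), pair(b, c))), c)), cons(g(cons(cons(c, c), pair(b, b)), pair(c, pair(b, cons(c, b)))), pair(b, b)))  →  cons(cons(cons(c, c), cons(c, c)), cons(g(cons(cons(c, c), pair(b, b)), pair(c, pair(b, cons(c, b)))), pair(b, b)))   [R1 at 1.2.1]
2. cons(cons(cons(c, c), cons(c, c)), cons(g(cons(cons(c, c), pair(b, b)), pair(c, pair(b, cons(c, b)))), pair(b, b)))  →  cons(cons(cons(c, c), cons(c, c)), cons(c, pair(b, b)))   [R1 at 2.1]

Reduce t₂ = pair(pair(g(cons(cons(c, c), pair(c, b)), pair(cons(c, c), pair(b, pair(cons(c, b), b)))), pair(b, pair(c, c))), f(cons(pair(pair(pair(b, c), pair(b, c)), cons(pair(b, b), cons(b, c))), pair(c, b)), pair(pair(b, b), pair(c, c)))):
1. pair(pair(g(cons(cons(c, c), pair(c, b)), pair(cons(c, c), pair(b, pair(cons(c, b), b)))), pair(b, pair(c, c))), f(cons(pair(pair(pair(b, c), pair(b, c)), cons(pair(b, b), cons(b, c))), pair(c, b)), pair(pair(b, b), pair(c, c))))  →  pair(pair(c, pair(b, pair(c, c))), f(cons(pair(pair(pair(b, c), pair(b, c)), cons(pair(b, b), cons(b, c))), pair(c, b)), pair(pair(b, b), pair(c, c))))   [R1 at 1.1]
2. pair(pair(c, pair(b, pair(c, c))), f(cons(pair(pair(pair(b, c), pair(b, c)), cons(pair(b, b), cons(b, c))), pair(c, b)), pair(pair(b, b), pair(c, c))))  →  pair(pair(c, pair(b, pair(c, c))), cons(b, cons(pair(b, b), cons(b, c))))   [R5 at 2]

no — NF(t₁) = cons(cons(cons(c, c), cons(c, c)), cons(c, pair(b, b))), NF(t₂) = pair(pair(c, pair(b, pair(c, c))), cons(b, cons(pair(b, b), cons(b, c))))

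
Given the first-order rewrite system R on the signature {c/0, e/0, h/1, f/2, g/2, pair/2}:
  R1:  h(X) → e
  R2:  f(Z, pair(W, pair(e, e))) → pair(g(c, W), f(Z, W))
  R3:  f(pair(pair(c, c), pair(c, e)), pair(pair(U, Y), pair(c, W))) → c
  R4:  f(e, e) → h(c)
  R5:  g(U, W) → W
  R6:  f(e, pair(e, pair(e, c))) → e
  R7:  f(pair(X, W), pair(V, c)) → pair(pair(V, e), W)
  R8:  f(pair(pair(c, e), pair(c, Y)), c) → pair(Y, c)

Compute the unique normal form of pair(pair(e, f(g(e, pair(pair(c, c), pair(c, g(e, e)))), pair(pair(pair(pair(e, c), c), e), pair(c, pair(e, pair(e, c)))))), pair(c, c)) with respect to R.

1. pair(pair(e, f(g(e, pair(pair(c, c), pair(c, g(e, e)))), pair(pair(pair(pair(e, c), c), e), pair(c, pair(e, pair(e, c)))))), pair(c, c))  →  pair(pair(e, f(pair(pair(c, c), pair(c, g(e, e))), pair(pair(pair(pair(e, c), c), e), pair(c, pair(e, pair(e, c)))))), pair(c, c))   [R5 at 1.2.1]
2. pair(pair(e, f(pair(pair(c, c), pair(c, g(e, e))), pair(pair(pair(pair(e, c), c), e), pair(c, pair(e, pair(e, c)))))), pair(c, c))  →  pair(pair(e, f(pair(pair(c, c), pair(c, e)), pair(pair(pair(pair(e, c), c), e), pair(c, pair(e, pair(e, c)))))), pair(c, c))   [R5 at 1.2.1.2.2]
3. pair(pair(e, f(pair(pair(c, c), pair(c, e)), pair(pair(pair(pair(e, c), c), e), pair(c, pair(e, pair(e, c)))))), pair(c, c))  →  pair(pair(e, c), pair(c, c))   [R3 at 1.2]

pair(pair(e, c), pair(c, c))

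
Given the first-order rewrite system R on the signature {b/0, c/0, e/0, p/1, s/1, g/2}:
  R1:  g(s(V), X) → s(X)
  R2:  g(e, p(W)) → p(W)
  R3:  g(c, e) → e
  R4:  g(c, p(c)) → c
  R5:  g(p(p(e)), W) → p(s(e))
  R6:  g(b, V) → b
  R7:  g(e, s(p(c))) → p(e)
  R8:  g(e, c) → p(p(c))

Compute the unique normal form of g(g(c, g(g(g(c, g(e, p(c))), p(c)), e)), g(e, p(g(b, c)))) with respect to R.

1. g(g(c, g(g(g(c, g(e, p(c))), p(c)), e)), g(e, p(g(b, c))))  →  g(g(c, g(g(g(c, p(c)), p(c)), e)), g(e, p(g(b, c))))   [R2 at 1.2.1.1.2]
2. g(g(c, g(g(g(c, p(c)), p(c)), e)), g(e, p(g(b, c))))  →  g(g(c, g(g(c, p(c)), e)), g(e, p(g(b, c))))   [R4 at 1.2.1.1]
3. g(g(c, g(g(c, p(c)), e)), g(e, p(g(b, c))))  →  g(g(c, g(c, e)), g(e, p(g(b, c))))   [R4 at 1.2.1]
4. g(g(c, g(c, e)), g(e, p(g(b, c))))  →  g(g(c, e), g(e, p(g(b, c))))   [R3 at 1.2]
5. g(g(c, e), g(e, p(g(b, c))))  →  g(e, g(e, p(g(b, c))))   [R3 at 1]
6. g(e, g(e, p(g(b, c))))  →  g(e, p(g(b, c)))   [R2 at 2]
7. g(e, p(g(b, c)))  →  p(g(b, c))   [R2 at ε]
8. p(g(b, c))  →  p(b)   [R6 at 1]

p(b)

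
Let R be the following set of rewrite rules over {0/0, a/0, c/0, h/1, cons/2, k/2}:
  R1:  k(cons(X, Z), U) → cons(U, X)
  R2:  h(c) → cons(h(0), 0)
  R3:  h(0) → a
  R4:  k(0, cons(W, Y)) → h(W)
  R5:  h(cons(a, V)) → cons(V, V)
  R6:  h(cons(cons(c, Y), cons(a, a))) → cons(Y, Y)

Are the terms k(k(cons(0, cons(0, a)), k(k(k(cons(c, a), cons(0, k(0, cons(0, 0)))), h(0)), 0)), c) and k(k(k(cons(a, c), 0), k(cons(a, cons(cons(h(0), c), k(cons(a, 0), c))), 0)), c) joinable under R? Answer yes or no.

yes — NF(t₁) = cons(c, cons(0, a)), NF(t₂) = cons(c, cons(0, a))

Reduce t₁ = k(k(cons(0, cons(0, a)), k(k(k(cons(c, a), cons(0, k(0, cons(0, 0)))), h(0)), 0)), c):
1. k(k(cons(0, cons(0, a)), k(k(k(cons(c, a), cons(0, k(0, cons(0, 0)))), h(0)), 0)), c)  →  k(cons(k(k(k(cons(c, a), cons(0, k(0, cons(0, 0)))), h(0)), 0), 0), c)   [R1 at 1]
2. k(cons(k(k(k(cons(c, a), cons(0, k(0, cons(0, 0)))), h(0)), 0), 0), c)  →  cons(c, k(k(k(cons(c, a), cons(0, k(0, cons(0, 0)))), h(0)), 0))   [R1 at ε]
3. cons(c, k(k(k(cons(c, a), cons(0, k(0, cons(0, 0)))), h(0)), 0))  →  cons(c, k(k(cons(cons(0, k(0, cons(0, 0))), c), h(0)), 0))   [R1 at 2.1.1]
4. cons(c, k(k(cons(cons(0, k(0, cons(0, 0))), c), h(0)), 0))  →  cons(c, k(cons(h(0), cons(0, k(0, cons(0, 0)))), 0))   [R1 at 2.1]
5. cons(c, k(cons(h(0), cons(0, k(0, cons(0, 0)))), 0))  →  cons(c, cons(0, h(0)))   [R1 at 2]
6. cons(c, cons(0, h(0)))  →  cons(c, cons(0, a))   [R3 at 2.2]

Reduce t₂ = k(k(k(cons(a, c), 0), k(cons(a, cons(cons(h(0), c), k(cons(a, 0), c))), 0)), c):
1. k(k(k(cons(a, c), 0), k(cons(a, cons(cons(h(0), c), k(cons(a, 0), c))), 0)), c)  →  k(k(cons(0, a), k(cons(a, cons(cons(h(0), c), k(cons(a, 0), c))), 0)), c)   [R1 at 1.1]
2. k(k(cons(0, a), k(cons(a, cons(cons(h(0), c), k(cons(a, 0), c))), 0)), c)  →  k(cons(k(cons(a, cons(cons(h(0), c), k(cons(a, 0), c))), 0), 0), c)   [R1 at 1]
3. k(cons(k(cons(a, cons(cons(h(0), c), k(cons(a, 0), c))), 0), 0), c)  →  cons(c, k(cons(a, cons(cons(h(0), c), k(cons(a, 0), c))), 0))   [R1 at ε]
4. cons(c, k(cons(a, cons(cons(h(0), c), k(cons(a, 0), c))), 0))  →  cons(c, cons(0, a))   [R1 at 2]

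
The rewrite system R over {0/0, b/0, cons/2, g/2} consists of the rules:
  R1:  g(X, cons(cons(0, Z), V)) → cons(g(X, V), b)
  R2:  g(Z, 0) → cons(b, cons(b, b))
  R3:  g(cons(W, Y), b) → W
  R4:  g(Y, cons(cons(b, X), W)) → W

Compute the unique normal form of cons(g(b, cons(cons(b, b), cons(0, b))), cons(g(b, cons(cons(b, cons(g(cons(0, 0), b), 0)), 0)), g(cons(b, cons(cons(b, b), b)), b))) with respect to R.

cons(cons(0, b), cons(0, b))

1. cons(g(b, cons(cons(b, b), cons(0, b))), cons(g(b, cons(cons(b, cons(g(cons(0, 0), b), 0)), 0)), g(cons(b, cons(cons(b, b), b)), b)))  →  cons(cons(0, b), cons(g(b, cons(cons(b, cons(g(cons(0, 0), b), 0)), 0)), g(cons(b, cons(cons(b, b), b)), b)))   [R4 at 1]
2. cons(cons(0, b), cons(g(b, cons(cons(b, cons(g(cons(0, 0), b), 0)), 0)), g(cons(b, cons(cons(b, b), b)), b)))  →  cons(cons(0, b), cons(0, g(cons(b, cons(cons(b, b), b)), b)))   [R4 at 2.1]
3. cons(cons(0, b), cons(0, g(cons(b, cons(cons(b, b), b)), b)))  →  cons(cons(0, b), cons(0, b))   [R3 at 2.2]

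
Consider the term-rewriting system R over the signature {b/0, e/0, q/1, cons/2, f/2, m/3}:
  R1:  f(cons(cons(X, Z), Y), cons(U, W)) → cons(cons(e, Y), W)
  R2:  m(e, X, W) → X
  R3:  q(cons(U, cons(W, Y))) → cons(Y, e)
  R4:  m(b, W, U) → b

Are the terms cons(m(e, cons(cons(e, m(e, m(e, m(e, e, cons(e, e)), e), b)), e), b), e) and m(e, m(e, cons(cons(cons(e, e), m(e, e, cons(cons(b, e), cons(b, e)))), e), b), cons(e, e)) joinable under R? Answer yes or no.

yes — NF(t₁) = cons(cons(cons(e, e), e), e), NF(t₂) = cons(cons(cons(e, e), e), e)

Reduce t₁ = cons(m(e, cons(cons(e, m(e, m(e, m(e, e, cons(e, e)), e), b)), e), b), e):
1. cons(m(e, cons(cons(e, m(e, m(e, m(e, e, cons(e, e)), e), b)), e), b), e)  →  cons(cons(cons(e, m(e, m(e, m(e, e, cons(e, e)), e), b)), e), e)   [R2 at 1]
2. cons(cons(cons(e, m(e, m(e, m(e, e, cons(e, e)), e), b)), e), e)  →  cons(cons(cons(e, m(e, m(e, e, cons(e, e)), e)), e), e)   [R2 at 1.1.2]
3. cons(cons(cons(e, m(e, m(e, e, cons(e, e)), e)), e), e)  →  cons(cons(cons(e, m(e, e, cons(e, e))), e), e)   [R2 at 1.1.2]
4. cons(cons(cons(e, m(e, e, cons(e, e))), e), e)  →  cons(cons(cons(e, e), e), e)   [R2 at 1.1.2]

Reduce t₂ = m(e, m(e, cons(cons(cons(e, e), m(e, e, cons(cons(b, e), cons(b, e)))), e), b), cons(e, e)):
1. m(e, m(e, cons(cons(cons(e, e), m(e, e, cons(cons(b, e), cons(b, e)))), e), b), cons(e, e))  →  m(e, cons(cons(cons(e, e), m(e, e, cons(cons(b, e), cons(b, e)))), e), b)   [R2 at ε]
2. m(e, cons(cons(cons(e, e), m(e, e, cons(cons(b, e), cons(b, e)))), e), b)  →  cons(cons(cons(e, e), m(e, e, cons(cons(b, e), cons(b, e)))), e)   [R2 at ε]
3. cons(cons(cons(e, e), m(e, e, cons(cons(b, e), cons(b, e)))), e)  →  cons(cons(cons(e, e), e), e)   [R2 at 1.2]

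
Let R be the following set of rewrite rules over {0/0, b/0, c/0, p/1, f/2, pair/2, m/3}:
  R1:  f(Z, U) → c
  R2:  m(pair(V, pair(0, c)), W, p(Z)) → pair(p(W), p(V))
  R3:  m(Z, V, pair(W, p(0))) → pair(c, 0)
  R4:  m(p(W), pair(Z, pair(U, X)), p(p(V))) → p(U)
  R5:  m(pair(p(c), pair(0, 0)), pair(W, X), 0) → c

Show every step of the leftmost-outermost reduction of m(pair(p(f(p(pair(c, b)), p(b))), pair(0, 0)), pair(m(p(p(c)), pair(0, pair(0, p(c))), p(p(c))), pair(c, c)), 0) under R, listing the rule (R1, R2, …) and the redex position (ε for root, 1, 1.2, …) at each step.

1. m(pair(p(f(p(pair(c, b)), p(b))), pair(0, 0)), pair(m(p(p(c)), pair(0, pair(0, p(c))), p(p(c))), pair(c, c)), 0)  →  m(pair(p(c), pair(0, 0)), pair(m(p(p(c)), pair(0, pair(0, p(c))), p(p(c))), pair(c, c)), 0)   [R1 at 1.1.1]
2. m(pair(p(c), pair(0, 0)), pair(m(p(p(c)), pair(0, pair(0, p(c))), p(p(c))), pair(c, c)), 0)  →  c   [R5 at ε]

c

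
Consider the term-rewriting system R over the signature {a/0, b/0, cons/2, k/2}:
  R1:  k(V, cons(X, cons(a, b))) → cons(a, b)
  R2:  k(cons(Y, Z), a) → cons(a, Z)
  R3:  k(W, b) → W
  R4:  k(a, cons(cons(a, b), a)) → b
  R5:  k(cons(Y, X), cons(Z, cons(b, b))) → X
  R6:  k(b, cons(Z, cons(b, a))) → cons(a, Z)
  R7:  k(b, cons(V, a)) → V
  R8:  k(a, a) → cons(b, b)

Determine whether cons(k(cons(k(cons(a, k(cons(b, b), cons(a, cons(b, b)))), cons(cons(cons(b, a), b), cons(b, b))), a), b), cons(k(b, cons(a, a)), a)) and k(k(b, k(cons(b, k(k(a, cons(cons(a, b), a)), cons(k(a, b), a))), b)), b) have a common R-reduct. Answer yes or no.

no — NF(t₁) = cons(cons(b, a), cons(a, a)), NF(t₂) = b

Reduce t₁ = cons(k(cons(k(cons(a, k(cons(b, b), cons(a, cons(b, b)))), cons(cons(cons(b, a), b), cons(b, b))), a), b), cons(k(b, cons(a, a)), a)):
1. cons(k(cons(k(cons(a, k(cons(b, b), cons(a, cons(b, b)))), cons(cons(cons(b, a), b), cons(b, b))), a), b), cons(k(b, cons(a, a)), a))  →  cons(cons(k(cons(a, k(cons(b, b), cons(a, cons(b, b)))), cons(cons(cons(b, a), b), cons(b, b))), a), cons(k(b, cons(a, a)), a))   [R3 at 1]
2. cons(cons(k(cons(a, k(cons(b, b), cons(a, cons(b, b)))), cons(cons(cons(b, a), b), cons(b, b))), a), cons(k(b, cons(a, a)), a))  →  cons(cons(k(cons(b, b), cons(a, cons(b, b))), a), cons(k(b, cons(a, a)), a))   [R5 at 1.1]
3. cons(cons(k(cons(b, b), cons(a, cons(b, b))), a), cons(k(b, cons(a, a)), a))  →  cons(cons(b, a), cons(k(b, cons(a, a)), a))   [R5 at 1.1]
4. cons(cons(b, a), cons(k(b, cons(a, a)), a))  →  cons(cons(b, a), cons(a, a))   [R7 at 2.1]

Reduce t₂ = k(k(b, k(cons(b, k(k(a, cons(cons(a, b), a)), cons(k(a, b), a))), b)), b):
1. k(k(b, k(cons(b, k(k(a, cons(cons(a, b), a)), cons(k(a, b), a))), b)), b)  →  k(b, k(cons(b, k(k(a, cons(cons(a, b), a)), cons(k(a, b), a))), b))   [R3 at ε]
2. k(b, k(cons(b, k(k(a, cons(cons(a, b), a)), cons(k(a, b), a))), b))  →  k(b, cons(b, k(k(a, cons(cons(a, b), a)), cons(k(a, b), a))))   [R3 at 2]
3. k(b, cons(b, k(k(a, cons(cons(a, b), a)), cons(k(a, b), a))))  →  k(b, cons(b, k(b, cons(k(a, b), a))))   [R4 at 2.2.1]
4. k(b, cons(b, k(b, cons(k(a, b), a))))  →  k(b, cons(b, k(a, b)))   [R7 at 2.2]
5. k(b, cons(b, k(a, b)))  →  k(b, cons(b, a))   [R3 at 2.2]
6. k(b, cons(b, a))  →  b   [R7 at ε]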